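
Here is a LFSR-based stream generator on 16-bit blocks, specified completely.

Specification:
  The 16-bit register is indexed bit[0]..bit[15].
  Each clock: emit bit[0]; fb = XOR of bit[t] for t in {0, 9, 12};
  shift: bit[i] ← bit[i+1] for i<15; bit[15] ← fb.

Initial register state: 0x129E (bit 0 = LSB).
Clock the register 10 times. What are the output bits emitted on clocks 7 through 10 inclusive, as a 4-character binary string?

0101

reg_0 = 0x129E
clock 1: out=0, reg = 0x094F
clock 2: out=1, reg = 0x84A7
clock 3: out=1, reg = 0xC253
clock 4: out=1, reg = 0x6129
clock 5: out=1, reg = 0xB094
clock 6: out=0, reg = 0xD84A
clock 7: out=0, reg = 0xEC25
clock 8: out=1, reg = 0xF612
clock 9: out=0, reg = 0x7B09
clock 10: out=1, reg = 0xBD84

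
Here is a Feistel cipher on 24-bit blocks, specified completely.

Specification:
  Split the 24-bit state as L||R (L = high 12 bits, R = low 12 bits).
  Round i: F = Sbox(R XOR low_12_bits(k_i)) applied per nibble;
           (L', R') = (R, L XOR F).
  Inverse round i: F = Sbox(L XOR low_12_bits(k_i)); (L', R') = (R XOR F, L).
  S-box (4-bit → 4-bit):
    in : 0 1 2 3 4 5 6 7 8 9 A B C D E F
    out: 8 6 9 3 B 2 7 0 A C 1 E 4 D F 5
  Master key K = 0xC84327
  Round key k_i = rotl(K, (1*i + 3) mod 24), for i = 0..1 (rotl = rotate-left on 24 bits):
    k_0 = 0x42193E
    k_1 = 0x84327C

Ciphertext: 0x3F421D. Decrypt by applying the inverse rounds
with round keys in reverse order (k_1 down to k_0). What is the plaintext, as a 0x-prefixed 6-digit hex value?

s_0 = ciphertext = 0x3F421D
s_1 = InvRound(s_0, k_1) = 0x4B73F4
s_2 = InvRound(s_1, k_0) = 0xE584B7

0xE584B7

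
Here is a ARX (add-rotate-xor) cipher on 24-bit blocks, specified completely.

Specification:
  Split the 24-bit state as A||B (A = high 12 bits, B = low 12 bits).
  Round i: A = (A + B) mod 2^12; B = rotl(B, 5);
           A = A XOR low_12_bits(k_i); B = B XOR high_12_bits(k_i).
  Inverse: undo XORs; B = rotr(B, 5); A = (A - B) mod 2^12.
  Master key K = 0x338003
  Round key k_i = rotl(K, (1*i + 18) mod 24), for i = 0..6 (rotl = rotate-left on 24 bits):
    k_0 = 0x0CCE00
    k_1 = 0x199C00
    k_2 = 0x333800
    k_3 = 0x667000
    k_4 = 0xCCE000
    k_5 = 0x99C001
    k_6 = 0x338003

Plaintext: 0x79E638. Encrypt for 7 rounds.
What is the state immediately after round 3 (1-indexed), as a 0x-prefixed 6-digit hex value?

s_0 = plaintext = 0x79E638
s_1 = Round(s_0, k_0) = 0x3D67C0
s_2 = Round(s_1, k_1) = 0x796996
s_3 = Round(s_2, k_2) = 0x92C1E0
s_4 = Round(s_3, k_3) = 0xB0CA64
s_5 = Round(s_4, k_4) = 0x57005A
s_6 = Round(s_5, k_5) = 0x5CB2DC
s_7 = Round(s_6, k_6) = 0x8A48BD

0x92C1E0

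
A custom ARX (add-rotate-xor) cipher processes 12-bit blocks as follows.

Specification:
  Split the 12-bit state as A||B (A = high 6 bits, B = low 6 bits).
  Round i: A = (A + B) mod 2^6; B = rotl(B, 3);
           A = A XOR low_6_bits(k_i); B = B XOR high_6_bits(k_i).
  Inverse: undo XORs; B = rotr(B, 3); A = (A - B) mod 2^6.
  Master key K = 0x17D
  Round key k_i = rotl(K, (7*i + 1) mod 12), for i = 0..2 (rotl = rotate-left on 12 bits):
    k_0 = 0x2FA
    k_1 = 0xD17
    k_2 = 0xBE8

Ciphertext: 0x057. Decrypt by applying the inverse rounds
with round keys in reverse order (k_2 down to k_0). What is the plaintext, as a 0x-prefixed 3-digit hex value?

s_0 = ciphertext = 0x057
s_1 = InvRound(s_0, k_2) = 0x887
s_2 = InvRound(s_1, k_1) = 0x5DE
s_3 = InvRound(s_2, k_0) = 0x0EA

0x0EA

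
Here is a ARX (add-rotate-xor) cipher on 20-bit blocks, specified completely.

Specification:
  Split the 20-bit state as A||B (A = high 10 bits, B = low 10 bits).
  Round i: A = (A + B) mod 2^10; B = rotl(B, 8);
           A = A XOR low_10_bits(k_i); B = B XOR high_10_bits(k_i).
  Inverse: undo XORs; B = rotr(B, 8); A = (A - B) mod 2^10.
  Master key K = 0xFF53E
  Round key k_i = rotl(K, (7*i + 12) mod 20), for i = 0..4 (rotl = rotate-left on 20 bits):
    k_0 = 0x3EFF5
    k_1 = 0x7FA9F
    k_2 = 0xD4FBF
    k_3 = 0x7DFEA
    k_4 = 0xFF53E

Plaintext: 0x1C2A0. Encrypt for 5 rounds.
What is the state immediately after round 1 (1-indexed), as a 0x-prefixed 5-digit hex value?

0x39453

s_0 = plaintext = 0x1C2A0
s_1 = Round(s_0, k_0) = 0x39453
s_2 = Round(s_1, k_1) = 0xE9EEA
s_3 = Round(s_2, k_2) = 0x4B9E9
s_4 = Round(s_3, k_3) = 0x3F48D
s_5 = Round(s_4, k_4) = 0x2D2DE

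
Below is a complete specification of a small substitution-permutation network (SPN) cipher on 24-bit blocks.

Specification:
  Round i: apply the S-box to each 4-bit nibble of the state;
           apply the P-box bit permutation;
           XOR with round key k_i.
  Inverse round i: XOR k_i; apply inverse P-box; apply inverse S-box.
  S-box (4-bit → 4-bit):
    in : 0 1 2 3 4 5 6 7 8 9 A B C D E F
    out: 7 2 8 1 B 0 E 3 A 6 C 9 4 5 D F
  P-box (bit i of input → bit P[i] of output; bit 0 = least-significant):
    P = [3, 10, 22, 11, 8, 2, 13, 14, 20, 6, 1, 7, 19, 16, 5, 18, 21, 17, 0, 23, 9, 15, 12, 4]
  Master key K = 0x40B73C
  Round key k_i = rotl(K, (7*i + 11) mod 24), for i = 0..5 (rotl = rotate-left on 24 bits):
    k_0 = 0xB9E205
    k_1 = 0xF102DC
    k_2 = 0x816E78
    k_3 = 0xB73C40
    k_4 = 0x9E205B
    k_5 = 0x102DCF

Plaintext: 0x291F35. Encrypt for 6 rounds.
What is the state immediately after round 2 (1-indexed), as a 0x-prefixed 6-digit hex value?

s_0 = plaintext = 0x291F35
s_1 = Round(s_0, k_0) = 0xAAE3D6
s_2 = Round(s_1, k_1) = 0x2D3FED
s_3 = Round(s_2, k_2) = 0xF90FA3
s_4 = Round(s_3, k_3) = 0xACCEBB
s_5 = Round(s_4, k_4) = 0x8E79E0
s_6 = Round(s_5, k_5) = 0xF9C894

0x2D3FED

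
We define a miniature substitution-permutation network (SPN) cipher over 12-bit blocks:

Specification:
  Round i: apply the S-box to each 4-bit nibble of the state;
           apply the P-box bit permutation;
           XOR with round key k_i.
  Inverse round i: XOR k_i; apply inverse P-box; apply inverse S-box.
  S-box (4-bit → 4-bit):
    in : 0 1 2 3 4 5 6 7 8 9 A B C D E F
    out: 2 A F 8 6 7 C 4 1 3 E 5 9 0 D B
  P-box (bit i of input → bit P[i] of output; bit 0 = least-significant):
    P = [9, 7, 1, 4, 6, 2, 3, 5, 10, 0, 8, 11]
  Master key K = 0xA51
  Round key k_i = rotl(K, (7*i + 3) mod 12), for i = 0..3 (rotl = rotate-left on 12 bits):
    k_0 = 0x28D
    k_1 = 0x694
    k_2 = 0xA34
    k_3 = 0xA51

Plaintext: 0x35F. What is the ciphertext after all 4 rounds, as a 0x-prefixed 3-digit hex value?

0xDF0

s_0 = plaintext = 0x35F
s_1 = Round(s_0, k_0) = 0x851
s_2 = Round(s_1, k_1) = 0x248
s_3 = Round(s_2, k_2) = 0x539
s_4 = Round(s_3, k_3) = 0xDF0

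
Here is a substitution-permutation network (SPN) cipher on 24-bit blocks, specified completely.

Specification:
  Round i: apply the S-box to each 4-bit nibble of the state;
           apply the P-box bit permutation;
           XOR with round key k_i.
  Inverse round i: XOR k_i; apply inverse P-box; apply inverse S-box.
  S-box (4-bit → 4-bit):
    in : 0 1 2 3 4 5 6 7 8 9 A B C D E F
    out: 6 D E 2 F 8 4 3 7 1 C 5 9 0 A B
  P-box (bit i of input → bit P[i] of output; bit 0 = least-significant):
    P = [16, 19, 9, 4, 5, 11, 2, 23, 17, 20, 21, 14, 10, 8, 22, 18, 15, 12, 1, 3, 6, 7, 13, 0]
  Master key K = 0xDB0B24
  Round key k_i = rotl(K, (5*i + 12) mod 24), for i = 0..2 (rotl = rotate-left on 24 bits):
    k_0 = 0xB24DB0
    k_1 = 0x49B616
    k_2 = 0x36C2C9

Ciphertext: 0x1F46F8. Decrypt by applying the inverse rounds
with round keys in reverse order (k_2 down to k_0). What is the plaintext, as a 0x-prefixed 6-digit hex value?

s_0 = ciphertext = 0x1F46F8
s_1 = InvRound(s_0, k_2) = 0x59969F
s_2 = InvRound(s_1, k_1) = 0x25D3DD
s_3 = InvRound(s_2, k_0) = 0xCFC74B

0xCFC74B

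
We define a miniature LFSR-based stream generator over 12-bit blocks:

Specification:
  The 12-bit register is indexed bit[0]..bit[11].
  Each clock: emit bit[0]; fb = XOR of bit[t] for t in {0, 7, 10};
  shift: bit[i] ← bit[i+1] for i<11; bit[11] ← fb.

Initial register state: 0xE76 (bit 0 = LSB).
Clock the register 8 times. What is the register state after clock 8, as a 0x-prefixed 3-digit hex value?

0x3DE

reg_0 = 0xE76
clock 1: out=0, reg = 0xF3B
clock 2: out=1, reg = 0x79D
clock 3: out=1, reg = 0xBCE
clock 4: out=0, reg = 0xDE7
clock 5: out=1, reg = 0xEF3
clock 6: out=1, reg = 0xF79
clock 7: out=1, reg = 0x7BC
clock 8: out=0, reg = 0x3DE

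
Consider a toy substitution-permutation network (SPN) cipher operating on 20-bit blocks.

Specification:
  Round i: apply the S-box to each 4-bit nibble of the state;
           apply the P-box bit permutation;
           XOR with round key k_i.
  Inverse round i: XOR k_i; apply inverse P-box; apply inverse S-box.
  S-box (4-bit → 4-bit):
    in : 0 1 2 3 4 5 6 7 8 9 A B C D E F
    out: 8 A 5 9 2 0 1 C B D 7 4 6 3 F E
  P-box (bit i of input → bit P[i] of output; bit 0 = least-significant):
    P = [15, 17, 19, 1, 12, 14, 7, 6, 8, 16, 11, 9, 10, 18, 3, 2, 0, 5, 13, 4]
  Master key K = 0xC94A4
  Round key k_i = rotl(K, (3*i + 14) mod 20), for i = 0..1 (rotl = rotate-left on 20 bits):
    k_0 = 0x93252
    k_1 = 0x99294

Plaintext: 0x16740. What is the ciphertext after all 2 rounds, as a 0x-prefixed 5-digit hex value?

s_0 = plaintext = 0x16740
s_1 = Round(s_0, k_0) = 0x97C60
s_2 = Round(s_1, k_1) = 0x8AA8B

0x8AA8B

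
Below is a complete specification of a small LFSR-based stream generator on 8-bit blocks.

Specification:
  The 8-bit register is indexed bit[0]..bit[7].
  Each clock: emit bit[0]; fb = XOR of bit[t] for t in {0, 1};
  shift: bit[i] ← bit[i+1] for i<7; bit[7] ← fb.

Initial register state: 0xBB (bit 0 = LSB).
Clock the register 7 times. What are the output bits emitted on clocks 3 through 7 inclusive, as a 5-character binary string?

01110

reg_0 = 0xBB
clock 1: out=1, reg = 0x5D
clock 2: out=1, reg = 0xAE
clock 3: out=0, reg = 0xD7
clock 4: out=1, reg = 0x6B
clock 5: out=1, reg = 0x35
clock 6: out=1, reg = 0x9A
clock 7: out=0, reg = 0xCD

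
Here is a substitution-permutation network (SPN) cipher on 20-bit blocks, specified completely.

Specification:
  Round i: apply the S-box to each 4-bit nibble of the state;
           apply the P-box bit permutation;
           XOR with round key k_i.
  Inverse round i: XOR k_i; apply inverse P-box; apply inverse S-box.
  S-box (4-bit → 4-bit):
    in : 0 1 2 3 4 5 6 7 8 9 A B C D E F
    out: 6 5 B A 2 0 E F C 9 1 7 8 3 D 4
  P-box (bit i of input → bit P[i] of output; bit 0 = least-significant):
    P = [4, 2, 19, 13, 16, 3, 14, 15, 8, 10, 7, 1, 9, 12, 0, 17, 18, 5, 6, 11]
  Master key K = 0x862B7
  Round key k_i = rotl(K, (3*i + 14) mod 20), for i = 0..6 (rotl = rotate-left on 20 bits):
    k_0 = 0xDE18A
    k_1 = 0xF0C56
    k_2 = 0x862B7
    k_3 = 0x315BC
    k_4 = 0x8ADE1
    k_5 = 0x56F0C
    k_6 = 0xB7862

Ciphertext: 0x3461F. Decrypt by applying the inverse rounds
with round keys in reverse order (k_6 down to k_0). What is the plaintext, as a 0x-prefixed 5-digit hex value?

0x31236

s_0 = ciphertext = 0x3461F
s_1 = InvRound(s_0, k_6) = 0x6B447
s_2 = InvRound(s_1, k_5) = 0x87975
s_3 = InvRound(s_2, k_4) = 0x5408D
s_4 = InvRound(s_3, k_3) = 0xD6DFA
s_5 = InvRound(s_4, k_2) = 0xE1DD4
s_6 = InvRound(s_5, k_1) = 0x54EA5
s_7 = InvRound(s_6, k_0) = 0x31236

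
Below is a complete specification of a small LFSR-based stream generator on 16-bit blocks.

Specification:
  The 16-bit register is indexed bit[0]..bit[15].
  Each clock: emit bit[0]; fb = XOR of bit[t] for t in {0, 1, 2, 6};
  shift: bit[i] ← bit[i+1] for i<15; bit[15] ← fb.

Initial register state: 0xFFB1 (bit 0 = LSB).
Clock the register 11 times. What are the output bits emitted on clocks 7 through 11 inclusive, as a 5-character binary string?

reg_0 = 0xFFB1
clock 1: out=1, reg = 0xFFD8
clock 2: out=0, reg = 0xFFEC
clock 3: out=0, reg = 0x7FF6
clock 4: out=0, reg = 0xBFFB
clock 5: out=1, reg = 0xDFFD
clock 6: out=1, reg = 0xEFFE
clock 7: out=0, reg = 0xF7FF
clock 8: out=1, reg = 0x7BFF
clock 9: out=1, reg = 0x3DFF
clock 10: out=1, reg = 0x1EFF
clock 11: out=1, reg = 0x0F7F

01111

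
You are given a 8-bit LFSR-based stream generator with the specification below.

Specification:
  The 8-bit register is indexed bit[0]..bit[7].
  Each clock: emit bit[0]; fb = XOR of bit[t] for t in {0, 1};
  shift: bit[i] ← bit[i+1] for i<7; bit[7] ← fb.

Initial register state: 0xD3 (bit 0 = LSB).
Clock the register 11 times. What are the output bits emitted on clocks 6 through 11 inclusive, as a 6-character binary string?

011010

reg_0 = 0xD3
clock 1: out=1, reg = 0x69
clock 2: out=1, reg = 0xB4
clock 3: out=0, reg = 0x5A
clock 4: out=0, reg = 0xAD
clock 5: out=1, reg = 0xD6
clock 6: out=0, reg = 0xEB
clock 7: out=1, reg = 0x75
clock 8: out=1, reg = 0xBA
clock 9: out=0, reg = 0xDD
clock 10: out=1, reg = 0xEE
clock 11: out=0, reg = 0xF7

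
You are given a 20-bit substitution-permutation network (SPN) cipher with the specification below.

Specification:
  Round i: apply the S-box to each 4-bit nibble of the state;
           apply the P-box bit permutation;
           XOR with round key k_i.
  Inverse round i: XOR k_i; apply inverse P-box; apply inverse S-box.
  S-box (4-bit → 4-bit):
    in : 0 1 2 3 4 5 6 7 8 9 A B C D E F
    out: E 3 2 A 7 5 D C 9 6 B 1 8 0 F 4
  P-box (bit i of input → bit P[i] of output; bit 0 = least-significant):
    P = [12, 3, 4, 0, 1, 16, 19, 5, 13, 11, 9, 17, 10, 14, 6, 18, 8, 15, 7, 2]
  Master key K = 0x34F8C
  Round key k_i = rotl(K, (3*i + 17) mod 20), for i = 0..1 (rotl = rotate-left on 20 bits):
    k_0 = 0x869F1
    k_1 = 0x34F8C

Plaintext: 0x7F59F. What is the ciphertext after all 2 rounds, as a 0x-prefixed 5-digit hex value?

s_0 = plaintext = 0x7F59F
s_1 = Round(s_0, k_0) = 0x14B25
s_2 = Round(s_1, k_1) = 0x2BADC

0x2BADC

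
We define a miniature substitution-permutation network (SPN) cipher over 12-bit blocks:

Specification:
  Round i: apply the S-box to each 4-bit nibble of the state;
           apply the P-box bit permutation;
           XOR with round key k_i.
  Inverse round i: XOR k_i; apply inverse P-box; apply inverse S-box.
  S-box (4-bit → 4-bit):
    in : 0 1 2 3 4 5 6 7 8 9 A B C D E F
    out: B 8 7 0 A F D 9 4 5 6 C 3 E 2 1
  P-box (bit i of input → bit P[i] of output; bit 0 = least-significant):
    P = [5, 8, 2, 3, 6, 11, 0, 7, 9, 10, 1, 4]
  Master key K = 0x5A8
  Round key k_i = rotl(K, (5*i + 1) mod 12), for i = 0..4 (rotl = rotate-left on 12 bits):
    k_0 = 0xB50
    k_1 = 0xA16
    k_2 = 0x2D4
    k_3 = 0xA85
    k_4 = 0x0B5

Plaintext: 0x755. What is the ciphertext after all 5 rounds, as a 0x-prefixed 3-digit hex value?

0xE2F

s_0 = plaintext = 0x755
s_1 = Round(s_0, k_0) = 0x0AD
s_2 = Round(s_1, k_1) = 0x50B
s_3 = Round(s_2, k_2) = 0xC0A
s_4 = Round(s_3, k_3) = 0x541
s_5 = Round(s_4, k_4) = 0xE2F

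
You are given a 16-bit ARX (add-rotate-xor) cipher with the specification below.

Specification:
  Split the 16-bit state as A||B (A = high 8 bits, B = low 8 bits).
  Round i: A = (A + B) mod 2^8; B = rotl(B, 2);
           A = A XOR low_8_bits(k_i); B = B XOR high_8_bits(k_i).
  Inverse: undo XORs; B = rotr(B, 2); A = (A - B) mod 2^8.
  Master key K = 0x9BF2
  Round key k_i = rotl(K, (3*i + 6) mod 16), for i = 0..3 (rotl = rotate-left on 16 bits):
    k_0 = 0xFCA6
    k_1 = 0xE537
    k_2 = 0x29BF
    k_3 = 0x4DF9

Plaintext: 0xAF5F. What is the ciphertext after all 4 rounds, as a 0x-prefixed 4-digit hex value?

s_0 = plaintext = 0xAF5F
s_1 = Round(s_0, k_0) = 0xA881
s_2 = Round(s_1, k_1) = 0x1EE3
s_3 = Round(s_2, k_2) = 0xBEA6
s_4 = Round(s_3, k_3) = 0x9DD7

0x9DD7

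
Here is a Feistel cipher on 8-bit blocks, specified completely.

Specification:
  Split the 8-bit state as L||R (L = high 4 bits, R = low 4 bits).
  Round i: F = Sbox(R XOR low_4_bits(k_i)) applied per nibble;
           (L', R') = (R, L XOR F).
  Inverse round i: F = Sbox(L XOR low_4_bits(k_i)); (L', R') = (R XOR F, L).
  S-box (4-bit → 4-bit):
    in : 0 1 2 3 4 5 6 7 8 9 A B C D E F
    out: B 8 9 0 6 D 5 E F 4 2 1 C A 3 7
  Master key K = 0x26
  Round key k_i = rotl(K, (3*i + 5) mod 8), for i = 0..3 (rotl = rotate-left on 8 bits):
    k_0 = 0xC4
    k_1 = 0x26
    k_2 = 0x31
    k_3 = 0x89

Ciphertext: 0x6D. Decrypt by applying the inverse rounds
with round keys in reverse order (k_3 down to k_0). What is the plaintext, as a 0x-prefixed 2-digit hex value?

s_0 = ciphertext = 0x6D
s_1 = InvRound(s_0, k_3) = 0xA6
s_2 = InvRound(s_1, k_2) = 0x7A
s_3 = InvRound(s_2, k_1) = 0x27
s_4 = InvRound(s_3, k_0) = 0x22

0x22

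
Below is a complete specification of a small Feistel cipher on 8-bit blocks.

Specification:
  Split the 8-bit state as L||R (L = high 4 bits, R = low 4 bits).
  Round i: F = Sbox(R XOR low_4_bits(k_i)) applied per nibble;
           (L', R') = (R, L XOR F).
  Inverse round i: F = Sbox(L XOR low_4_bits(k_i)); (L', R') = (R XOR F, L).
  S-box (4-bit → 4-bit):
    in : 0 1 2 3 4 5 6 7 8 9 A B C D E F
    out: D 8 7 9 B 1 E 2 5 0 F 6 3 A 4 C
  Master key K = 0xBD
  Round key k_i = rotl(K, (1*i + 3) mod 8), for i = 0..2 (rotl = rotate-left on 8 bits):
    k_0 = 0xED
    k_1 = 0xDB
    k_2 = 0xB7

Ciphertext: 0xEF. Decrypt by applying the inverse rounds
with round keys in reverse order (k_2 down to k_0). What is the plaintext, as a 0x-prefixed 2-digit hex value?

s_0 = ciphertext = 0xEF
s_1 = InvRound(s_0, k_2) = 0xFE
s_2 = InvRound(s_1, k_1) = 0x5F
s_3 = InvRound(s_2, k_0) = 0xA5

0xA5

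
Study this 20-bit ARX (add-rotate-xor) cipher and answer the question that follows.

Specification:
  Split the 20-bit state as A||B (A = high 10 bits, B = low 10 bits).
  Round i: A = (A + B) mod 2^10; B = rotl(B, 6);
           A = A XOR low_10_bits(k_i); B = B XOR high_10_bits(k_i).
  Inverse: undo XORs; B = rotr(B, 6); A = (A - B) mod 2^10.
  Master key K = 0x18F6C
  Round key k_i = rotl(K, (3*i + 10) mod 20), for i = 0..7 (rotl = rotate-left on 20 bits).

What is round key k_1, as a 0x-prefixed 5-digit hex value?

K = 0x18F6C
k_0 = rotl(K, (3*0+10) mod 20) = rotl(K, 10) = 0xDB063
k_1 = rotl(K, (3*1+10) mod 20) = rotl(K, 13) = 0xD831E

0xD831E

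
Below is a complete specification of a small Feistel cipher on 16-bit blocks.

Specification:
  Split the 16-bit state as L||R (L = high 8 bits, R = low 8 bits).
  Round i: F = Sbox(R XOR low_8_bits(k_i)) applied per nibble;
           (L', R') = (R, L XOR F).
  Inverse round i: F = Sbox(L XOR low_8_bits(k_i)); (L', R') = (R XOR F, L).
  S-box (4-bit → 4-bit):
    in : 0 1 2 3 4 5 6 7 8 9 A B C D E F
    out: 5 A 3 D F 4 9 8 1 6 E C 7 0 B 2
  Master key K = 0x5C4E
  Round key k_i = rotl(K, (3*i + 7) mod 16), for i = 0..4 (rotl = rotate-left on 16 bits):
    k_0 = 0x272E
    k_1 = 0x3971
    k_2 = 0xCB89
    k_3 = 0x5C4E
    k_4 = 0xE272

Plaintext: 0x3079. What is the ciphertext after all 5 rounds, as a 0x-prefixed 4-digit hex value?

s_0 = plaintext = 0x3079
s_1 = Round(s_0, k_0) = 0x7978
s_2 = Round(s_1, k_1) = 0x782F
s_3 = Round(s_2, k_2) = 0x2F91
s_4 = Round(s_3, k_3) = 0x912D
s_5 = Round(s_4, k_4) = 0x2DD3

0x2DD3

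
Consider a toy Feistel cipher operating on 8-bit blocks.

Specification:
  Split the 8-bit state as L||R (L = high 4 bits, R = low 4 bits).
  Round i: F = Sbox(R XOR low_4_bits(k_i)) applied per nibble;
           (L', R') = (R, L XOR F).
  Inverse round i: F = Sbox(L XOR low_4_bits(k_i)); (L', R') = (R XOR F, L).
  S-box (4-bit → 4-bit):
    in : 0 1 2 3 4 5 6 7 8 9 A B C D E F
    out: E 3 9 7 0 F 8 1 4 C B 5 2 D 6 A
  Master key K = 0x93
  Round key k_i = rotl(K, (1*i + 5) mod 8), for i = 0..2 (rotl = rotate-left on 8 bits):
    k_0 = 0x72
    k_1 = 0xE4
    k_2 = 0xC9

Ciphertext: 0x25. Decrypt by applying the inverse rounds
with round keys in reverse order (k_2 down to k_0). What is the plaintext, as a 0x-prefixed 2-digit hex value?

s_0 = ciphertext = 0x25
s_1 = InvRound(s_0, k_2) = 0x02
s_2 = InvRound(s_1, k_1) = 0x20
s_3 = InvRound(s_2, k_0) = 0xE2

0xE2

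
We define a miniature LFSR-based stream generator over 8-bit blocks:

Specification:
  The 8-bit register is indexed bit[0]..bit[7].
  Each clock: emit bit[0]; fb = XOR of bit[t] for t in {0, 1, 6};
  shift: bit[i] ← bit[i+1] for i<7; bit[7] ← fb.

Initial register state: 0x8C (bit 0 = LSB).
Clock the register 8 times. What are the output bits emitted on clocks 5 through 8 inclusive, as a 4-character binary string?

0001

reg_0 = 0x8C
clock 1: out=0, reg = 0x46
clock 2: out=0, reg = 0x23
clock 3: out=1, reg = 0x11
clock 4: out=1, reg = 0x88
clock 5: out=0, reg = 0x44
clock 6: out=0, reg = 0xA2
clock 7: out=0, reg = 0xD1
clock 8: out=1, reg = 0x68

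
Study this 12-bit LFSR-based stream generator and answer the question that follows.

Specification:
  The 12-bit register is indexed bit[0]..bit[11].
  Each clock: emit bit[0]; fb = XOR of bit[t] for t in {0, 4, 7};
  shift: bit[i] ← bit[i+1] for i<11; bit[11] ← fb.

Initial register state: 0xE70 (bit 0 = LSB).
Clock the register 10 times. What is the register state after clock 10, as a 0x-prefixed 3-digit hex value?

reg_0 = 0xE70
clock 1: out=0, reg = 0xF38
clock 2: out=0, reg = 0xF9C
clock 3: out=0, reg = 0x7CE
clock 4: out=0, reg = 0xBE7
clock 5: out=1, reg = 0x5F3
clock 6: out=1, reg = 0xAF9
clock 7: out=1, reg = 0xD7C
clock 8: out=0, reg = 0xEBE
clock 9: out=0, reg = 0x75F
clock 10: out=1, reg = 0x3AF

0x3AF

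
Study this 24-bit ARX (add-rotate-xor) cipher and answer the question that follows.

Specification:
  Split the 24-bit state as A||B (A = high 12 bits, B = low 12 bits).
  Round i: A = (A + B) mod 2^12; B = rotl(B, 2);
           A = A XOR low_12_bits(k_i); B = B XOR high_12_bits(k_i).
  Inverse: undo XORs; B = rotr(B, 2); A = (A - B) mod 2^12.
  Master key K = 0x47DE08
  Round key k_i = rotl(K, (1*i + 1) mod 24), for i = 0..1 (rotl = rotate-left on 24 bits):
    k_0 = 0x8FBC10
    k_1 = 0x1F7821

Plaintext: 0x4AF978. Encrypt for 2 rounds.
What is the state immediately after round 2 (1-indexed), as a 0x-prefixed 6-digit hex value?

s_0 = plaintext = 0x4AF978
s_1 = Round(s_0, k_0) = 0x237D19
s_2 = Round(s_1, k_1) = 0x771590

0x771590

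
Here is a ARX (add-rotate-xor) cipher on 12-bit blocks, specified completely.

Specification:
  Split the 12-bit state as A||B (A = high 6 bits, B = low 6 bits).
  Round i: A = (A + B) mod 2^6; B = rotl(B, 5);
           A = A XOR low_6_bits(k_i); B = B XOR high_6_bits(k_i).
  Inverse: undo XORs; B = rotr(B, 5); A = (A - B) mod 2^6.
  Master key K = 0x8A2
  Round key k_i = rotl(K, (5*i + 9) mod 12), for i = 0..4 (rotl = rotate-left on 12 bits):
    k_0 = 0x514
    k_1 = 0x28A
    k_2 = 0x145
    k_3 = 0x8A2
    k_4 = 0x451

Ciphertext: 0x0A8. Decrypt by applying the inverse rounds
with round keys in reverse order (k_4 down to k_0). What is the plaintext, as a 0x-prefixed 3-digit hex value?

0x2BC

s_0 = ciphertext = 0x0A8
s_1 = InvRound(s_0, k_4) = 0x833
s_2 = InvRound(s_1, k_3) = 0x822
s_3 = InvRound(s_2, k_2) = 0x58F
s_4 = InvRound(s_3, k_1) = 0x48A
s_5 = InvRound(s_4, k_0) = 0x2BC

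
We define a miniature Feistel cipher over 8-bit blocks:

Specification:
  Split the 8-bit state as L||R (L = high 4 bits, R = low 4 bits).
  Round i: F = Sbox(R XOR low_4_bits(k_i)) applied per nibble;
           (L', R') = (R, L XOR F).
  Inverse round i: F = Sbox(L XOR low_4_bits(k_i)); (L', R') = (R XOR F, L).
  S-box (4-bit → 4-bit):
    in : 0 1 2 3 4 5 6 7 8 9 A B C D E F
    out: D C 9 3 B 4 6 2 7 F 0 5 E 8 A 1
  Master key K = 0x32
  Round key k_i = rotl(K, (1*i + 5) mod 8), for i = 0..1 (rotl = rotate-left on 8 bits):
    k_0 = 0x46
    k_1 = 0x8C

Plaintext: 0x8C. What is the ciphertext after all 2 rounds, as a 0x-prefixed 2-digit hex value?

0x87

s_0 = plaintext = 0x8C
s_1 = Round(s_0, k_0) = 0xC8
s_2 = Round(s_1, k_1) = 0x87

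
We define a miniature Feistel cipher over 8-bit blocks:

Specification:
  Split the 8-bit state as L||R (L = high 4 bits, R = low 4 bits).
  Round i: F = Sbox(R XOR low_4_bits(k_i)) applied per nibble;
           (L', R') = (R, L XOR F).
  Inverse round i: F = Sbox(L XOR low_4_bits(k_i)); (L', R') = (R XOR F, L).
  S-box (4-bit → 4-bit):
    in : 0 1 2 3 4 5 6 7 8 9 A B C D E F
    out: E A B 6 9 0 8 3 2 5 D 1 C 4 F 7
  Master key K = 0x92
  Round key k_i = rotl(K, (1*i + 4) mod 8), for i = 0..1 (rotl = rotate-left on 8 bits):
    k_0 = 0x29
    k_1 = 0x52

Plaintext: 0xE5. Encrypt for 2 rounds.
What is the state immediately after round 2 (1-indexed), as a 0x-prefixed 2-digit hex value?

0x2B

s_0 = plaintext = 0xE5
s_1 = Round(s_0, k_0) = 0x52
s_2 = Round(s_1, k_1) = 0x2B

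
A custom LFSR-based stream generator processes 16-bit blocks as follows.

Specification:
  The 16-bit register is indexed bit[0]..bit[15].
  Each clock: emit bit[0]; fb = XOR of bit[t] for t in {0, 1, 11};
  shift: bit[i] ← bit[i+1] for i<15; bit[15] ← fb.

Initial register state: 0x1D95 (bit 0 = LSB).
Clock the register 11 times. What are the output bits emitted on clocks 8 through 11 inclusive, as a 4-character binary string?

1101

reg_0 = 0x1D95
clock 1: out=1, reg = 0x0ECA
clock 2: out=0, reg = 0x0765
clock 3: out=1, reg = 0x83B2
clock 4: out=0, reg = 0xC1D9
clock 5: out=1, reg = 0xE0EC
clock 6: out=0, reg = 0x7076
clock 7: out=0, reg = 0xB83B
clock 8: out=1, reg = 0xDC1D
clock 9: out=1, reg = 0x6E0E
clock 10: out=0, reg = 0x3707
clock 11: out=1, reg = 0x1B83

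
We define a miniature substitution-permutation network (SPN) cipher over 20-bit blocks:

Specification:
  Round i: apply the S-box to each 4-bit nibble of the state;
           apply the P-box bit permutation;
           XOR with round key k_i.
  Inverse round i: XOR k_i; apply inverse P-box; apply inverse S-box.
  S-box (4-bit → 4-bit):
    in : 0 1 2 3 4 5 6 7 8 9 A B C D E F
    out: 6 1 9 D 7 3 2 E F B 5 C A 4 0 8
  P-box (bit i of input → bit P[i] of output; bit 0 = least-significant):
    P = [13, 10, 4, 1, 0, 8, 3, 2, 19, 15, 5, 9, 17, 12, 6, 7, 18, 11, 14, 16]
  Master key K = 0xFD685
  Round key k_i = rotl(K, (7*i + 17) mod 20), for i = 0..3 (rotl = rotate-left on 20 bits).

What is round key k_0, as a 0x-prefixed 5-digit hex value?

K = 0xFD685
k_0 = rotl(K, (7*0+17) mod 20) = rotl(K, 17) = 0xBFAD0

0xBFAD0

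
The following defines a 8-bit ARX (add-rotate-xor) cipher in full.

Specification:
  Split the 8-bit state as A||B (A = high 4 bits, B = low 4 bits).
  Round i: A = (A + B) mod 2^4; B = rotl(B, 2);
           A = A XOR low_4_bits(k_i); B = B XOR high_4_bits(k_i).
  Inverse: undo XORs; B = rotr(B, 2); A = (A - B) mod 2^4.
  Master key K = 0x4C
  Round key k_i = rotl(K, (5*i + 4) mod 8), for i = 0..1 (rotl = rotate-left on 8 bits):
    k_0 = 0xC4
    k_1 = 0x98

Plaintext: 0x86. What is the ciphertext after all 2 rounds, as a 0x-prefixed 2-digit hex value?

s_0 = plaintext = 0x86
s_1 = Round(s_0, k_0) = 0xA5
s_2 = Round(s_1, k_1) = 0x7C

0x7C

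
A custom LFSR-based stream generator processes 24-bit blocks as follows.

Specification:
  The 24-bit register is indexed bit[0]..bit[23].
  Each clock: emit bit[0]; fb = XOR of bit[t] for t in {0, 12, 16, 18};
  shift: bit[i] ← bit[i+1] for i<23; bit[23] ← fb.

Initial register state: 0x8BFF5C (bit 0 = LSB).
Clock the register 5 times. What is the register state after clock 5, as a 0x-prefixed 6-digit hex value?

0x545FFA

reg_0 = 0x8BFF5C
clock 1: out=0, reg = 0x45FFAE
clock 2: out=0, reg = 0xA2FFD7
clock 3: out=1, reg = 0x517FEB
clock 4: out=1, reg = 0xA8BFF5
clock 5: out=1, reg = 0x545FFA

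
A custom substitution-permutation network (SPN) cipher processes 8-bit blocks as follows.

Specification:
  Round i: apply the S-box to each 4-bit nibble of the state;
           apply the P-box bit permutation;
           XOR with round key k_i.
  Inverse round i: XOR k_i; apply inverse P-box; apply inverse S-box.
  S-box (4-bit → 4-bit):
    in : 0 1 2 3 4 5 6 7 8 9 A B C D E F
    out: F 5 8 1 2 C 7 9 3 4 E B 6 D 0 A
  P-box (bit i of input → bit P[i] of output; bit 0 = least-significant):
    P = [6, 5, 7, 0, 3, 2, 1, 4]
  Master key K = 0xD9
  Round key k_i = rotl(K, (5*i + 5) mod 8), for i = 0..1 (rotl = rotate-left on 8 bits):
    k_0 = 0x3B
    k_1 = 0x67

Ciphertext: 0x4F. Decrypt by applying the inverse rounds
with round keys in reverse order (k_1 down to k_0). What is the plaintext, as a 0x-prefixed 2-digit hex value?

0x62

s_0 = ciphertext = 0x4F
s_1 = InvRound(s_0, k_1) = 0x34
s_2 = InvRound(s_1, k_0) = 0x62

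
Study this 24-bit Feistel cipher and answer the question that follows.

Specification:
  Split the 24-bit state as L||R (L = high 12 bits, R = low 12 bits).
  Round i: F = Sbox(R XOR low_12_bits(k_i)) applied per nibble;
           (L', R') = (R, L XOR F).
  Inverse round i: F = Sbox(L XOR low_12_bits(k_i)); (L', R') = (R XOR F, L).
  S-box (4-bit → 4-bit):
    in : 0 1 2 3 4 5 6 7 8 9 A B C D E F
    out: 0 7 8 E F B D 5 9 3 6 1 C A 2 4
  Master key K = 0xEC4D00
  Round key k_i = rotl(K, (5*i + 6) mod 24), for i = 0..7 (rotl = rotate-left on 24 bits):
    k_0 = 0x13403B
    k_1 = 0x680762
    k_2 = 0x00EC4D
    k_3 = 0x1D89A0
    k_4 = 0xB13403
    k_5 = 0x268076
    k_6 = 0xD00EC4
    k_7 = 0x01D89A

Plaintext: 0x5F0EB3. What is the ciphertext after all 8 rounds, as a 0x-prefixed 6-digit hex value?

0xB5AB4E

s_0 = plaintext = 0x5F0EB3
s_1 = Round(s_0, k_0) = 0xEB3769
s_2 = Round(s_1, k_1) = 0x769EB2
s_3 = Round(s_2, k_2) = 0xEB2F2D
s_4 = Round(s_3, k_3) = 0xF2D328
s_5 = Round(s_4, k_4) = 0x328AAC
s_6 = Round(s_5, k_5) = 0xAAC58E
s_7 = Round(s_6, k_6) = 0x58EB5A
s_8 = Round(s_7, k_7) = 0xB5AB4E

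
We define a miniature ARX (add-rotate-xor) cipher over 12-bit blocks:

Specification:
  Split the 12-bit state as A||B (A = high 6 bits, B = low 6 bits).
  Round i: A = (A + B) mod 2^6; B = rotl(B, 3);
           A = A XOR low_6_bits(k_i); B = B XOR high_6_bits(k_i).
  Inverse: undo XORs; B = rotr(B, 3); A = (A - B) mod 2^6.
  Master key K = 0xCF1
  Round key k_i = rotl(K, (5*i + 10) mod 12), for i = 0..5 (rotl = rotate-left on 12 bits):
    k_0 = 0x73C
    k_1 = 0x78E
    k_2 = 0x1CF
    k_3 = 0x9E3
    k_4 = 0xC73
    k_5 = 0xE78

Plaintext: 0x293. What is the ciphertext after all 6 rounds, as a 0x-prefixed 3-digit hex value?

0x406

s_0 = plaintext = 0x293
s_1 = Round(s_0, k_0) = 0x846
s_2 = Round(s_1, k_1) = 0xA6E
s_3 = Round(s_2, k_2) = 0x632
s_4 = Round(s_3, k_3) = 0xA71
s_5 = Round(s_4, k_4) = 0xA7F
s_6 = Round(s_5, k_5) = 0x406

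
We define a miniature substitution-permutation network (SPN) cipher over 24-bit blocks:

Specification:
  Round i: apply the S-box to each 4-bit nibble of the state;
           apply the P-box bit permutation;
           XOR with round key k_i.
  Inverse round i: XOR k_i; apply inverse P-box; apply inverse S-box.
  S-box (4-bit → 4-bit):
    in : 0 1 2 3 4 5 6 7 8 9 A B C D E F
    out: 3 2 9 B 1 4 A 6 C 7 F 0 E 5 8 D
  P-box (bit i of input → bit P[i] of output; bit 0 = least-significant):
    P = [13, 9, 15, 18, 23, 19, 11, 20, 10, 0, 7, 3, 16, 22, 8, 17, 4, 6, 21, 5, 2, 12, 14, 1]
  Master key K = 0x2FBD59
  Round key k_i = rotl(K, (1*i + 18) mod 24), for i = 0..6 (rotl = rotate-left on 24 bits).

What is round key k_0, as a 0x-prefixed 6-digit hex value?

0x64BEF5

K = 0x2FBD59
k_0 = rotl(K, (1*0+18) mod 24) = rotl(K, 18) = 0x64BEF5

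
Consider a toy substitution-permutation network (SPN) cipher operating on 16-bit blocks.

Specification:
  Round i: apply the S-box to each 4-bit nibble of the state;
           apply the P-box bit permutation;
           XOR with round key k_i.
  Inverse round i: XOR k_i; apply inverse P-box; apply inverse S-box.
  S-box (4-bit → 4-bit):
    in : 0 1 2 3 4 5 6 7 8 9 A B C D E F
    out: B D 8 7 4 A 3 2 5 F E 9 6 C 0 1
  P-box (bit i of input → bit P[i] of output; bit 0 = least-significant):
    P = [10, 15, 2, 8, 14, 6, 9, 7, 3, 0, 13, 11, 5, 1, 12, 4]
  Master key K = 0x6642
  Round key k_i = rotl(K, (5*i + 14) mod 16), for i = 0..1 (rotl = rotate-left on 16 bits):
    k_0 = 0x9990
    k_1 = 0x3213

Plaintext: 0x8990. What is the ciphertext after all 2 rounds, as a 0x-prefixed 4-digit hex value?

0xB77C

s_0 = plaintext = 0x8990
s_1 = Round(s_0, k_0) = 0x6679
s_2 = Round(s_1, k_1) = 0xB77C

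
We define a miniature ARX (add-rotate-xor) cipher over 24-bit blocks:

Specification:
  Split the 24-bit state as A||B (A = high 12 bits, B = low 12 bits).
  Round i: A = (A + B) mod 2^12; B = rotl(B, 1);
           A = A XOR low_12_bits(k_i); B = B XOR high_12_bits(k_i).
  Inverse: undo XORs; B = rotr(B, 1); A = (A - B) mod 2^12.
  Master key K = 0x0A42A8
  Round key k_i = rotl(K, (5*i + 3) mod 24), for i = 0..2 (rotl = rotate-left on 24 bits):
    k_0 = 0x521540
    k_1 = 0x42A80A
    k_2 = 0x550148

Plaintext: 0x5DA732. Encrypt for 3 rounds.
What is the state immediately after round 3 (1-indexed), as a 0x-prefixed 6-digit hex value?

0xF74012

s_0 = plaintext = 0x5DA732
s_1 = Round(s_0, k_0) = 0x84CB45
s_2 = Round(s_1, k_1) = 0xB9B2A1
s_3 = Round(s_2, k_2) = 0xF74012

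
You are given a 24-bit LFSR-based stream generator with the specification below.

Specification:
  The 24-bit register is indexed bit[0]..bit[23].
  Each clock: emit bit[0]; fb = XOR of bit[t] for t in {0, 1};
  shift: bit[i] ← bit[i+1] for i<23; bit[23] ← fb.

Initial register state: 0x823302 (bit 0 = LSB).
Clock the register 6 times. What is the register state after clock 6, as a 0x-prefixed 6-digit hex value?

reg_0 = 0x823302
clock 1: out=0, reg = 0xC11981
clock 2: out=1, reg = 0xE08CC0
clock 3: out=0, reg = 0x704660
clock 4: out=0, reg = 0x382330
clock 5: out=0, reg = 0x1C1198
clock 6: out=0, reg = 0x0E08CC

0x0E08CC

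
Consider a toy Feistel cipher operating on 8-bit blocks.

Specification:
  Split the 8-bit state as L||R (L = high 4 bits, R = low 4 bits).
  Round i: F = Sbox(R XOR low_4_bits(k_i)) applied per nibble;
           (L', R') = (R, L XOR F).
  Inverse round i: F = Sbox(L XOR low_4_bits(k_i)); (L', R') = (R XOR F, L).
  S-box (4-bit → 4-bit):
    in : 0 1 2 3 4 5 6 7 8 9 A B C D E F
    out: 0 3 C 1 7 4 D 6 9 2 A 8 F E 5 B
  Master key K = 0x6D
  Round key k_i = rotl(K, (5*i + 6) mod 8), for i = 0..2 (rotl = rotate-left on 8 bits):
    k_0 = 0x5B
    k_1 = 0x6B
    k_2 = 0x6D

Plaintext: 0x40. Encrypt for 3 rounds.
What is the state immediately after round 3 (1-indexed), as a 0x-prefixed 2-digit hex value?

s_0 = plaintext = 0x40
s_1 = Round(s_0, k_0) = 0x0C
s_2 = Round(s_1, k_1) = 0xC6
s_3 = Round(s_2, k_2) = 0x64

0x64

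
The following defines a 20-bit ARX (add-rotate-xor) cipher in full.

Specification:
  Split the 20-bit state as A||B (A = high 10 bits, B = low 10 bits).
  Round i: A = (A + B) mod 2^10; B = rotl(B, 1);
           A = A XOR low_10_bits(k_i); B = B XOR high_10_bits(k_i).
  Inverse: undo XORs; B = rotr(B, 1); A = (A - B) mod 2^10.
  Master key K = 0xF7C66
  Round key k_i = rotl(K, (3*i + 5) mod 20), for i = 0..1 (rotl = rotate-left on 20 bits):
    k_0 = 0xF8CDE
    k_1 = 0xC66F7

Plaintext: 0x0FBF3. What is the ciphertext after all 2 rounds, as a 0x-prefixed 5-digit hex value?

0x81311

s_0 = plaintext = 0x0FBF3
s_1 = Round(s_0, k_0) = 0x3BC04
s_2 = Round(s_1, k_1) = 0x81311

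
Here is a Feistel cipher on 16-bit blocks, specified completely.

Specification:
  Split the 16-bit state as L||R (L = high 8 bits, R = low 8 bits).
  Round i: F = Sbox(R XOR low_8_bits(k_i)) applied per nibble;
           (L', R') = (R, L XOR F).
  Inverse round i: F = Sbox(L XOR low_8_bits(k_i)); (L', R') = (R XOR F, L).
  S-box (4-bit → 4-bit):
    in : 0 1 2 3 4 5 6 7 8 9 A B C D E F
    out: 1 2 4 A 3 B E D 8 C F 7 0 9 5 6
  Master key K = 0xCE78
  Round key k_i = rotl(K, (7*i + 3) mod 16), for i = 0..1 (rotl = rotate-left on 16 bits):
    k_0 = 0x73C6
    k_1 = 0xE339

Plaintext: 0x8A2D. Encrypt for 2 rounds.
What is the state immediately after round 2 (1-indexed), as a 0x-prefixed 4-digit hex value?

s_0 = plaintext = 0x8A2D
s_1 = Round(s_0, k_0) = 0x2DDD
s_2 = Round(s_1, k_1) = 0xDD7E

0xDD7E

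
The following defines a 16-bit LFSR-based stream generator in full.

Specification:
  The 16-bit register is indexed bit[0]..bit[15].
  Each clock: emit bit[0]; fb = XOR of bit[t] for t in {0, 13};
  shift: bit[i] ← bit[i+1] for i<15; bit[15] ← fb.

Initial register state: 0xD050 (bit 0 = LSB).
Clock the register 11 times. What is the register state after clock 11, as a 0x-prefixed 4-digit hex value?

0x6CDA

reg_0 = 0xD050
clock 1: out=0, reg = 0x6828
clock 2: out=0, reg = 0xB414
clock 3: out=0, reg = 0xDA0A
clock 4: out=0, reg = 0x6D05
clock 5: out=1, reg = 0x3682
clock 6: out=0, reg = 0x9B41
clock 7: out=1, reg = 0xCDA0
clock 8: out=0, reg = 0x66D0
clock 9: out=0, reg = 0xB368
clock 10: out=0, reg = 0xD9B4
clock 11: out=0, reg = 0x6CDA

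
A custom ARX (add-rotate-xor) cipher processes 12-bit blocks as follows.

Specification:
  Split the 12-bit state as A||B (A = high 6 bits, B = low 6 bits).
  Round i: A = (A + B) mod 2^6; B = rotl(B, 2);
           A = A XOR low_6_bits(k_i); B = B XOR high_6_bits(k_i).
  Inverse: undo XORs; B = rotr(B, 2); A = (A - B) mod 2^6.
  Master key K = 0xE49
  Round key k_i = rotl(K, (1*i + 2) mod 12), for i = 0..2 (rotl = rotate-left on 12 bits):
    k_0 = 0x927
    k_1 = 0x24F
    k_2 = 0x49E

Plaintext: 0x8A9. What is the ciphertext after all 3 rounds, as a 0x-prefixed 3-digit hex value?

s_0 = plaintext = 0x8A9
s_1 = Round(s_0, k_0) = 0xB02
s_2 = Round(s_1, k_1) = 0x841
s_3 = Round(s_2, k_2) = 0xF16

0xF16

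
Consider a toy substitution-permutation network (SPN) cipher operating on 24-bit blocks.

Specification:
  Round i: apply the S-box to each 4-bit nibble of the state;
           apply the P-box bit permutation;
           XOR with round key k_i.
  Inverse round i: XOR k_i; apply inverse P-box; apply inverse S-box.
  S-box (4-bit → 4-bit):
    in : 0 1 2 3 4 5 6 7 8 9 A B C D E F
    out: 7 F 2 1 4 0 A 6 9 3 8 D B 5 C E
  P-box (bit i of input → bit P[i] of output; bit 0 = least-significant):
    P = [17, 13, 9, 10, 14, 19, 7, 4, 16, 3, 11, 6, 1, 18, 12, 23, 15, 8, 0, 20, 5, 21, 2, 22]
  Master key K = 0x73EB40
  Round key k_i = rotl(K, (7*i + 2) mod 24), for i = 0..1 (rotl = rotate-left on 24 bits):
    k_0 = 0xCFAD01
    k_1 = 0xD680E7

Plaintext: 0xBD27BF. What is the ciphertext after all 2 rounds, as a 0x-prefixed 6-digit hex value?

0x857456

s_0 = plaintext = 0xBD27BF
s_1 = Round(s_0, k_0) = 0x8B43BC
s_2 = Round(s_1, k_1) = 0x857456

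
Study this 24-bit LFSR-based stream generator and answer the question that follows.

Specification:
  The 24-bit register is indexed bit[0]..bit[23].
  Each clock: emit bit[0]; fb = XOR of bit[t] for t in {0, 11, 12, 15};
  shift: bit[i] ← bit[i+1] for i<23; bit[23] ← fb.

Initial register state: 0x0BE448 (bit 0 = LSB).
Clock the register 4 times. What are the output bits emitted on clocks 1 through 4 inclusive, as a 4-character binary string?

0001

reg_0 = 0x0BE448
clock 1: out=0, reg = 0x85F224
clock 2: out=0, reg = 0x42F912
clock 3: out=0, reg = 0xA17C89
clock 4: out=1, reg = 0xD0BE44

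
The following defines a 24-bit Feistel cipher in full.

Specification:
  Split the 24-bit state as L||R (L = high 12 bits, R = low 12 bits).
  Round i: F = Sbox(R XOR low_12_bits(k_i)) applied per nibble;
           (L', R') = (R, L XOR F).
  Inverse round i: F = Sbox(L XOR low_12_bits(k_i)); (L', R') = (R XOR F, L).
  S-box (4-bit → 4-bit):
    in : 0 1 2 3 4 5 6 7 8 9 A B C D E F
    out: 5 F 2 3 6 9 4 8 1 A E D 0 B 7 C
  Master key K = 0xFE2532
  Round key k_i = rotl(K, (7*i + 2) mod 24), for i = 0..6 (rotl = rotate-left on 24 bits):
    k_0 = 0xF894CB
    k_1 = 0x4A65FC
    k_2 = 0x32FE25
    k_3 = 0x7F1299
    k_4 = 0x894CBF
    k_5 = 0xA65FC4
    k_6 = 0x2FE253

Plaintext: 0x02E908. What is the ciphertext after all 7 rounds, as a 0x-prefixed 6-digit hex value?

s_0 = plaintext = 0x02E908
s_1 = Round(s_0, k_0) = 0x908B2D
s_2 = Round(s_1, k_1) = 0xB2DEB7
s_3 = Round(s_2, k_2) = 0xEB7E8F
s_4 = Round(s_3, k_3) = 0xE8FE43
s_5 = Round(s_4, k_4) = 0xE43C4F
s_6 = Round(s_5, k_5) = 0xC4FD5E
s_7 = Round(s_6, k_6) = 0xD5E014

0xD5E014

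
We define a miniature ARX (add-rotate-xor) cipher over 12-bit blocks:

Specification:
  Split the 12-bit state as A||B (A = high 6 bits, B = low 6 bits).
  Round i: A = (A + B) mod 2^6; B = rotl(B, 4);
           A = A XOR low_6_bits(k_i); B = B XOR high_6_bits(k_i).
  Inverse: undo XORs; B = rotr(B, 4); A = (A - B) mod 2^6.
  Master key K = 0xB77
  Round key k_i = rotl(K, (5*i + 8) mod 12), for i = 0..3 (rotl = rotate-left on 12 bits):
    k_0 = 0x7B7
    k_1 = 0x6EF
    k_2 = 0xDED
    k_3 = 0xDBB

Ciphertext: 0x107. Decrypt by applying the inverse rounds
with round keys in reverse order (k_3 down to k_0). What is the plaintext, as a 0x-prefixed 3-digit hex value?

0xB3F

s_0 = ciphertext = 0x107
s_1 = InvRound(s_0, k_3) = 0xE07
s_2 = InvRound(s_1, k_2) = 0x483
s_3 = InvRound(s_2, k_1) = 0x721
s_4 = InvRound(s_3, k_0) = 0xB3F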